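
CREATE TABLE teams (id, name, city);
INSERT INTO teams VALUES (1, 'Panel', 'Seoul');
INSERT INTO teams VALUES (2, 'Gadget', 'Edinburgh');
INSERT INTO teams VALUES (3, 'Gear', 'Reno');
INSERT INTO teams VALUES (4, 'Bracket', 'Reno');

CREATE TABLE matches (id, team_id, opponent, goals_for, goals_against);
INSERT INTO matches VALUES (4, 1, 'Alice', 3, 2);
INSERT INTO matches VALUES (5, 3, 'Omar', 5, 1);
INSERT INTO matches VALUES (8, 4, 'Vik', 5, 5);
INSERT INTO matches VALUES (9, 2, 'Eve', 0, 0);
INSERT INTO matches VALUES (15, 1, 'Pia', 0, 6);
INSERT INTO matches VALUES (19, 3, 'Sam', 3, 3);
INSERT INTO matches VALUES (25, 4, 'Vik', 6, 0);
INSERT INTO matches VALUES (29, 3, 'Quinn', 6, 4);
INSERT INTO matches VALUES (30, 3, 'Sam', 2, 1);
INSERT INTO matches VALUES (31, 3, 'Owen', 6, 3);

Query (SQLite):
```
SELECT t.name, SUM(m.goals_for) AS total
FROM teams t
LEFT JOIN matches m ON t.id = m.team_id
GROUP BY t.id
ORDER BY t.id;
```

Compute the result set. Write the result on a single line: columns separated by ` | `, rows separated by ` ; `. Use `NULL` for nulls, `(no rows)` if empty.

LEFT JOIN keeps every teams row; unmatched ones get NULL for matches columns.
Group by teams.id and compute SUM(m.goals_for). SUM over an all-NULL group is NULL.
  1: ids {4, 15} → SUM(m.goals_for)=3
  2: ids {9} → SUM(m.goals_for)=0
  3: ids {5, 19, 29, 30, 31} → SUM(m.goals_for)=22
  4: ids {8, 25} → SUM(m.goals_for)=11

Panel | 3 ; Gadget | 0 ; Gear | 22 ; Bracket | 11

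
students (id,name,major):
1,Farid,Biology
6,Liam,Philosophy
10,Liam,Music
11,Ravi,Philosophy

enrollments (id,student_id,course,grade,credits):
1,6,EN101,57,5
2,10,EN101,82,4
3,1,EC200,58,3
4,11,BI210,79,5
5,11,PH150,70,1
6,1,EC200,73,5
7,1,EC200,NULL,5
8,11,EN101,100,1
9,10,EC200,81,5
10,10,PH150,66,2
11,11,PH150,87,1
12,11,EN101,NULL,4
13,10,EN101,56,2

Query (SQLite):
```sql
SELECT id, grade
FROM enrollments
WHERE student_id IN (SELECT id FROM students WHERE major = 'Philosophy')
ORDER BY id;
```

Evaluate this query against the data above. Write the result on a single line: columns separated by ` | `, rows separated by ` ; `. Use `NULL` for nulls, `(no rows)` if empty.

1 | 57 ; 4 | 79 ; 5 | 70 ; 8 | 100 ; 11 | 87 ; 12 | NULL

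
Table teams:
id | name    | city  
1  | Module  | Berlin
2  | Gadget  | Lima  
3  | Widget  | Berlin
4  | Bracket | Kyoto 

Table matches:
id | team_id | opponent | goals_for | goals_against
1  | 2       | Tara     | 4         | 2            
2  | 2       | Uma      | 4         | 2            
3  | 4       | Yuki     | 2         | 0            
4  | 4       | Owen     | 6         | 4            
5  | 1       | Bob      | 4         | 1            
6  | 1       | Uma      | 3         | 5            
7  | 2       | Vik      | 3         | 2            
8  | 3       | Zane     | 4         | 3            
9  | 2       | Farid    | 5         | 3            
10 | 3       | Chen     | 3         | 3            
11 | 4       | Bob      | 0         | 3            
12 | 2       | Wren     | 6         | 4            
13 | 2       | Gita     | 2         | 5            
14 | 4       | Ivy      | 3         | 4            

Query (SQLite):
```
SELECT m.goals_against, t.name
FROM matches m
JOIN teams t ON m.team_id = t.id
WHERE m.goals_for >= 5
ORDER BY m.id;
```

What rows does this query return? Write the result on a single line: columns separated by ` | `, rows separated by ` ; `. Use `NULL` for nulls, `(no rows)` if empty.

Each matches row matches the teams row where team_id = teams.id.
Then keep rows with m.goals_for >= 5.

4 | Bracket ; 3 | Gadget ; 4 | Gadget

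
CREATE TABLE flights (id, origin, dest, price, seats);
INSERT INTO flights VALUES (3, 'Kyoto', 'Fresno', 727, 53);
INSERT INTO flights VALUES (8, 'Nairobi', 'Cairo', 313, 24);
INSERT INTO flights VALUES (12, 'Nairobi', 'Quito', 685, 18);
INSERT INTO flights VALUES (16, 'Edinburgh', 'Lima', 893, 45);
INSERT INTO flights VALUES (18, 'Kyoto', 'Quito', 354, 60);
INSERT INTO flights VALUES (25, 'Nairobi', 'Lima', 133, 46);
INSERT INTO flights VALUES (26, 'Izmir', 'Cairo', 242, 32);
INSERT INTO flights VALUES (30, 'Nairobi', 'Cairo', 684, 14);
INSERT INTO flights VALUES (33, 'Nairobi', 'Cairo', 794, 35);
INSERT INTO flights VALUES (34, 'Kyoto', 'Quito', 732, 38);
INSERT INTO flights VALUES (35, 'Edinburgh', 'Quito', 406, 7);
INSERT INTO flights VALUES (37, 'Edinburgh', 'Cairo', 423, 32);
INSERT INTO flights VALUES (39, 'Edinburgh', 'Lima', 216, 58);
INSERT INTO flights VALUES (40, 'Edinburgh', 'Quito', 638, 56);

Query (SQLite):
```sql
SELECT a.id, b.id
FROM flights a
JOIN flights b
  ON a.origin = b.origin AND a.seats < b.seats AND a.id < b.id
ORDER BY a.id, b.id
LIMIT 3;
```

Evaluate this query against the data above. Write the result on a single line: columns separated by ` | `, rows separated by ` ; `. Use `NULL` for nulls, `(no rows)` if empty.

Pairs (a,b) with same origin, a.seats < b.seats, a.id < b.id.
origin groups: Edinburgh:{16,35,37,39,40} Izmir:{26} Kyoto:{3,18,34} Nairobi:{8,12,25,30,33}
Ordered by (a.id, b.id); first 3.

3 | 18 ; 8 | 25 ; 8 | 33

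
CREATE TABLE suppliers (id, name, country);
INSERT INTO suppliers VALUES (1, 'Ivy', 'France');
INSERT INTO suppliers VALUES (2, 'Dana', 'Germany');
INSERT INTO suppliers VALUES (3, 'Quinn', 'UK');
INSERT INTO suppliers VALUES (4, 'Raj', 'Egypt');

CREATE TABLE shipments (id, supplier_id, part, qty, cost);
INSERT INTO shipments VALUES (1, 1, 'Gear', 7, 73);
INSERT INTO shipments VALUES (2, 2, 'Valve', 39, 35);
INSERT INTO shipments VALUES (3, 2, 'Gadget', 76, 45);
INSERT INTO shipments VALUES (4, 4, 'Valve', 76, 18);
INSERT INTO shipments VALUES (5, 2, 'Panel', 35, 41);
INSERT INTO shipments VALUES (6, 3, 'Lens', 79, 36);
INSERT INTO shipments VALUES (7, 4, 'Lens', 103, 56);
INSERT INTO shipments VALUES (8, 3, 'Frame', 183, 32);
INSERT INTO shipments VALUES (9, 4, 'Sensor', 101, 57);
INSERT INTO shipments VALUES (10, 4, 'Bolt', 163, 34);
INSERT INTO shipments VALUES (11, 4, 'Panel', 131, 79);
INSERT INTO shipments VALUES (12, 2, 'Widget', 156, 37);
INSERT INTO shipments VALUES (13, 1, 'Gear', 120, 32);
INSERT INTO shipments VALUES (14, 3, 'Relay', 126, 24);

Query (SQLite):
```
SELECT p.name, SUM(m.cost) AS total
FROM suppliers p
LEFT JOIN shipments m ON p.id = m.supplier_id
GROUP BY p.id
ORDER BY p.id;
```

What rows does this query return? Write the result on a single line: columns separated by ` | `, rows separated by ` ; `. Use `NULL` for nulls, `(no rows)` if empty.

LEFT JOIN keeps every suppliers row; unmatched ones get NULL for shipments columns.
Group by suppliers.id and compute SUM(m.cost). SUM over an all-NULL group is NULL.
  1: ids {1, 13} → SUM(m.cost)=105
  2: ids {2, 3, 5, 12} → SUM(m.cost)=158
  3: ids {6, 8, 14} → SUM(m.cost)=92
  4: ids {4, 7, 9, 10, 11} → SUM(m.cost)=244

Ivy | 105 ; Dana | 158 ; Quinn | 92 ; Raj | 244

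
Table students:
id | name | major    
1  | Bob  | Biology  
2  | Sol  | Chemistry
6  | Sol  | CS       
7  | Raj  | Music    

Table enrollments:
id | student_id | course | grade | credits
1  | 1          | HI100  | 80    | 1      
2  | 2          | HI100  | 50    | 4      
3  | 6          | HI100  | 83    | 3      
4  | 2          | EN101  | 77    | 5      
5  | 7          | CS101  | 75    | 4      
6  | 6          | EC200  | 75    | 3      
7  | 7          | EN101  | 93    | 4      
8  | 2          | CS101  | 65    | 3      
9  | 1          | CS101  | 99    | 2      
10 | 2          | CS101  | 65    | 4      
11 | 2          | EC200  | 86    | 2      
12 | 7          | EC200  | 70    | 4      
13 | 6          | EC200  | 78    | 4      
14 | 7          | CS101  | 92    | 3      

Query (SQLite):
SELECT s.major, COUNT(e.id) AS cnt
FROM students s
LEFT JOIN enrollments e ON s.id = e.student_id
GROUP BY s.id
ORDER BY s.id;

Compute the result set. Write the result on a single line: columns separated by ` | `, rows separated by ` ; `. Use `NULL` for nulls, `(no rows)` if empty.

Biology | 2 ; Chemistry | 5 ; CS | 3 ; Music | 4

LEFT JOIN keeps every students row; unmatched ones get NULL for enrollments columns.
Group by students.id and compute COUNT(e.id). COUNT(col) of an all-NULL group is 0.
  1: ids {1, 9} → COUNT(e.id)=2
  2: ids {2, 4, 8, 10, 11} → COUNT(e.id)=5
  6: ids {3, 6, 13} → COUNT(e.id)=3
  7: ids {5, 7, 12, 14} → COUNT(e.id)=4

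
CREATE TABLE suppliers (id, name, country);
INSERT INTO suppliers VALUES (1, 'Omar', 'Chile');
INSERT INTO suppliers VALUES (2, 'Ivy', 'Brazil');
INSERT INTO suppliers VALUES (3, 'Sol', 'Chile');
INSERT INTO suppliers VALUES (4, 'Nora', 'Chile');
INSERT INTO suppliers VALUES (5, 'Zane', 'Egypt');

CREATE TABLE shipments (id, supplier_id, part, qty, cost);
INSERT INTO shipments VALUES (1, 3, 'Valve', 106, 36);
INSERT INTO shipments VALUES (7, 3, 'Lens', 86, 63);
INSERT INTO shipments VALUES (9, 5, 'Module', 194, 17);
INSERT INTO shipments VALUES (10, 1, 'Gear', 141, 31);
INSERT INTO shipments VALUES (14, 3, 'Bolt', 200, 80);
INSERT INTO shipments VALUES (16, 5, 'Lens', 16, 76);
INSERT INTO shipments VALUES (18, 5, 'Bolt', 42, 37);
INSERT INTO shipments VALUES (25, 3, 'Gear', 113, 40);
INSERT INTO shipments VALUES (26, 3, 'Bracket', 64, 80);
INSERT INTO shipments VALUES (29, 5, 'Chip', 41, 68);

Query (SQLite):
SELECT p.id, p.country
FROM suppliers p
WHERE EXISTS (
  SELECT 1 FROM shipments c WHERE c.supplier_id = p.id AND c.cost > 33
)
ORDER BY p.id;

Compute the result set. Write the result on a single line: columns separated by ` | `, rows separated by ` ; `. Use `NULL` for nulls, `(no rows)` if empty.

3 | Chile ; 5 | Egypt

For each suppliers row, check whether any shipments with matching supplier_id has cost > 33.
Keep rows where that is true.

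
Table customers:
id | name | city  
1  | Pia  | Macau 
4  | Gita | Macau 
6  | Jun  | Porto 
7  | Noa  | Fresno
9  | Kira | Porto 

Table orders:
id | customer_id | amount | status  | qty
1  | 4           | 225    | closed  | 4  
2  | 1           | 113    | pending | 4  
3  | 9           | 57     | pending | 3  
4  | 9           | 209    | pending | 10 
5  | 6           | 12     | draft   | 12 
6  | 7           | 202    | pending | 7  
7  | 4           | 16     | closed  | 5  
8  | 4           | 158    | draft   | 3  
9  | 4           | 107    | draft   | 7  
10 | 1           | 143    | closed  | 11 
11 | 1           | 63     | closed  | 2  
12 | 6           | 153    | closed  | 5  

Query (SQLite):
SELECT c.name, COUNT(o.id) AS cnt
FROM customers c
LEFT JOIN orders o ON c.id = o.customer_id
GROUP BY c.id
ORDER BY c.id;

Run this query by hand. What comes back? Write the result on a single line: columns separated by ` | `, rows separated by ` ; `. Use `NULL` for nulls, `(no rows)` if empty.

Pia | 3 ; Gita | 4 ; Jun | 2 ; Noa | 1 ; Kira | 2

LEFT JOIN keeps every customers row; unmatched ones get NULL for orders columns.
Group by customers.id and compute COUNT(o.id). COUNT(col) of an all-NULL group is 0.
  1: ids {2, 10, 11} → COUNT(o.id)=3
  4: ids {1, 7, 8, 9} → COUNT(o.id)=4
  6: ids {5, 12} → COUNT(o.id)=2
  7: ids {6} → COUNT(o.id)=1
  9: ids {3, 4} → COUNT(o.id)=2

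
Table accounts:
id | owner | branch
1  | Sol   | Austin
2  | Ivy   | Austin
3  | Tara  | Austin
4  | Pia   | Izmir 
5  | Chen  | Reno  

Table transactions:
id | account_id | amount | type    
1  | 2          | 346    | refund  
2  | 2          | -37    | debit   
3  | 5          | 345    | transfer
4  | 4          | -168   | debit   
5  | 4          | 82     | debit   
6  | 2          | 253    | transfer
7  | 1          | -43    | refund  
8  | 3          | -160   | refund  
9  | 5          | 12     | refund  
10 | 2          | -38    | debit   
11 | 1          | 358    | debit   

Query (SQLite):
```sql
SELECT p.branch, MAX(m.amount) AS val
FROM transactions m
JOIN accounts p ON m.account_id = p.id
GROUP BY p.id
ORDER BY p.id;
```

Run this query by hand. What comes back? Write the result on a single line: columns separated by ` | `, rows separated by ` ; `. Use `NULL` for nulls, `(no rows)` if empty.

Austin | 358 ; Austin | 346 ; Austin | -160 ; Izmir | 82 ; Reno | 345

Join each transactions row to its accounts via account_id.
Group joined rows by accounts.id; compute MAX(m.amount) per group.
  1: ids {7, 11} → MAX(m.amount)=358
  2: ids {1, 2, 6, 10} → MAX(m.amount)=346
  3: ids {8} → MAX(m.amount)=-160
  4: ids {4, 5} → MAX(m.amount)=82
  5: ids {3, 9} → MAX(m.amount)=345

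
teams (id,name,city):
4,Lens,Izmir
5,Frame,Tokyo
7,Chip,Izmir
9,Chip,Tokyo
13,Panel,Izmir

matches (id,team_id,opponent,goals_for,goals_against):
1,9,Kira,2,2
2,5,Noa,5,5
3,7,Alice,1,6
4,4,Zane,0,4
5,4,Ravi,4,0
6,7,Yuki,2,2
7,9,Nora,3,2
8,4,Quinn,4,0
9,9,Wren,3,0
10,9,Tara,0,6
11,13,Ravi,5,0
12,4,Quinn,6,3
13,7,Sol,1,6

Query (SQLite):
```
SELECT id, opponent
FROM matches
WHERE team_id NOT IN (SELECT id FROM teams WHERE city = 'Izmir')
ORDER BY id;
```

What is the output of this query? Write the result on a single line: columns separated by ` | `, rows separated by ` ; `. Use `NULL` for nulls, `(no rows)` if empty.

1 | Kira ; 2 | Noa ; 7 | Nora ; 9 | Wren ; 10 | Tara

Inner query: teams.id where city = 'Izmir'.
Outer: keep matches rows whose team_id is not in that set.
Inner query → {4, 7, 13}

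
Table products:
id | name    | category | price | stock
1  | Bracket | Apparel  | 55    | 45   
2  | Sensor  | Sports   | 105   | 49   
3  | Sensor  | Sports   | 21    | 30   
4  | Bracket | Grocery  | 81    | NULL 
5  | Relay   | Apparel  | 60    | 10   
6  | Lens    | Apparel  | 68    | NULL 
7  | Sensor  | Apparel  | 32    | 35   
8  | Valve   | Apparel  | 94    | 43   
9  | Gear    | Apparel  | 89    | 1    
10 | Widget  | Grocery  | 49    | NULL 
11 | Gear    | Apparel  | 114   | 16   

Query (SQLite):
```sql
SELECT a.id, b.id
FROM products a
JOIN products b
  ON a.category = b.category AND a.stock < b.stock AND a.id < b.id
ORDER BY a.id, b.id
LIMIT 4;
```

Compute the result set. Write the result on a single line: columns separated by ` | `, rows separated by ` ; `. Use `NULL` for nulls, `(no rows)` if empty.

5 | 7 ; 5 | 8 ; 5 | 11 ; 7 | 8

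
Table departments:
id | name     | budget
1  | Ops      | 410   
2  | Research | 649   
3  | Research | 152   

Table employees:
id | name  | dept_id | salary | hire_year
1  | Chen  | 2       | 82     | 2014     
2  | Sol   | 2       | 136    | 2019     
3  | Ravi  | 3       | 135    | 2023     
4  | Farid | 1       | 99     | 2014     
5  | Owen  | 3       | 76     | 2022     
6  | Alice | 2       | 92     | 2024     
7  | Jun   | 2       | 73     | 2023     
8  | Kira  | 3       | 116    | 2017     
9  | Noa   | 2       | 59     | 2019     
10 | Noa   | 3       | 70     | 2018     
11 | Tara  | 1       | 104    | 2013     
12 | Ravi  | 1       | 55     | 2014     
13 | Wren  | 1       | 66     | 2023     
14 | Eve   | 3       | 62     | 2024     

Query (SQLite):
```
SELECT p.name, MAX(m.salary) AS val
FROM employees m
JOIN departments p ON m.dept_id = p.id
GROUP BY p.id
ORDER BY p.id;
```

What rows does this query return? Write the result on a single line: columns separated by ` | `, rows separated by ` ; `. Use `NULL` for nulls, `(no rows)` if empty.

Ops | 104 ; Research | 136 ; Research | 135

Join each employees row to its departments via dept_id.
Group joined rows by departments.id; compute MAX(m.salary) per group.
  1: ids {4, 11, 12, 13} → MAX(m.salary)=104
  2: ids {1, 2, 6, 7, 9} → MAX(m.salary)=136
  3: ids {3, 5, 8, 10, 14} → MAX(m.salary)=135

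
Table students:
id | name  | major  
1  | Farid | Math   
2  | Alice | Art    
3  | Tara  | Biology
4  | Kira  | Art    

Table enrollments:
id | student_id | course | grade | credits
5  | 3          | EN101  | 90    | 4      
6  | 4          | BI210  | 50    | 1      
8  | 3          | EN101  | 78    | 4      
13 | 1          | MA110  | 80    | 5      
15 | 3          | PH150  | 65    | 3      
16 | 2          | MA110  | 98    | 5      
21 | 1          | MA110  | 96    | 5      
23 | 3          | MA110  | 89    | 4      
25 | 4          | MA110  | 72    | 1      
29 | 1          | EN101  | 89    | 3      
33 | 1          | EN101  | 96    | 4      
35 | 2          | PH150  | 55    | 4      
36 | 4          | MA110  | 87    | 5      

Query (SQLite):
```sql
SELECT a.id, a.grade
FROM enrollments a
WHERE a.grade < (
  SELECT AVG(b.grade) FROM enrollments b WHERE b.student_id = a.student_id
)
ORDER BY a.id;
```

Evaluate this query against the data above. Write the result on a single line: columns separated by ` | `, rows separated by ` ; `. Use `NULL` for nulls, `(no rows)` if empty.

6 | 50 ; 8 | 78 ; 13 | 80 ; 15 | 65 ; 29 | 89 ; 35 | 55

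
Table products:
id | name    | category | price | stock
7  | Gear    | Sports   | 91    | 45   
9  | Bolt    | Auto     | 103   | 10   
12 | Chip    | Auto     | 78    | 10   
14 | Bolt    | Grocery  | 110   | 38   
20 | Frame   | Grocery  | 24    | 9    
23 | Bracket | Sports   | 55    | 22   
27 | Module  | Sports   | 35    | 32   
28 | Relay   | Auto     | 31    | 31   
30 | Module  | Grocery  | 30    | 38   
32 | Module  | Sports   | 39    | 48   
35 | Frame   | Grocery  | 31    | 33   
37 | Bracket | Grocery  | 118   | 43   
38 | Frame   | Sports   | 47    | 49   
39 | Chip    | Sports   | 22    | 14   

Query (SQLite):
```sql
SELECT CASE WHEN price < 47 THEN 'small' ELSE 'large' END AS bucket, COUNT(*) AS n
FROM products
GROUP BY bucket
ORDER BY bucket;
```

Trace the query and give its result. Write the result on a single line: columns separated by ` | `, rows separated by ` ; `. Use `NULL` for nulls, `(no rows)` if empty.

Bucket rows by price < 47 → 'small' else 'large'; count each bucket.

large | 7 ; small | 7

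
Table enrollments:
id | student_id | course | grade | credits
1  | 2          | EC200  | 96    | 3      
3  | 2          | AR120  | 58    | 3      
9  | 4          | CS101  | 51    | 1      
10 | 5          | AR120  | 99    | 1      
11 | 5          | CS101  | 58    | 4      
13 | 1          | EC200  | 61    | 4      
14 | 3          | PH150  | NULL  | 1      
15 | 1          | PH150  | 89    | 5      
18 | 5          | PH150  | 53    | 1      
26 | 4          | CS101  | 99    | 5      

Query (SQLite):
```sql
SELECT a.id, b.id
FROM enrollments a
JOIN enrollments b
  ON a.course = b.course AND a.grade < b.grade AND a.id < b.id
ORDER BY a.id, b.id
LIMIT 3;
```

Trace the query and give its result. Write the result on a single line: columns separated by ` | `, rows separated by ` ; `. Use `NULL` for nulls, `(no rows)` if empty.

3 | 10 ; 9 | 11 ; 9 | 26

Pairs (a,b) with same course, a.grade < b.grade, a.id < b.id.
course groups: AR120:{3,10} CS101:{9,11,26} EC200:{1,13} PH150:{14,15,18}
Ordered by (a.id, b.id); first 3.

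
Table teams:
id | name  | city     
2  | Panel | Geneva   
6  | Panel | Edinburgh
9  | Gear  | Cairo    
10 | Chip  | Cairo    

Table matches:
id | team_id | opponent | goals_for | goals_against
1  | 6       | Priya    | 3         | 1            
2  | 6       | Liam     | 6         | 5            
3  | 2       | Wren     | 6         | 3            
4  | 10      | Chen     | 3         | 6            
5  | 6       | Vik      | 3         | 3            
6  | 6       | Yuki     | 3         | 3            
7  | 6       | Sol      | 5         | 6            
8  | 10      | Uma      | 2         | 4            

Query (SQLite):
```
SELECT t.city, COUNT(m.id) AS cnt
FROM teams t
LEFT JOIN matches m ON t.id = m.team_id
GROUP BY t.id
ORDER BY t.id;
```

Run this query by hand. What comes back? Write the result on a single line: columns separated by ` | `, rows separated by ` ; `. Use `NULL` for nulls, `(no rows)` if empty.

LEFT JOIN keeps every teams row; unmatched ones get NULL for matches columns.
Group by teams.id and compute COUNT(m.id). COUNT(col) of an all-NULL group is 0.
  2: ids {3} → COUNT(m.id)=1
  6: ids {1, 2, 5, 6, 7} → COUNT(m.id)=5
  9: ids {—} → COUNT(m.id)=0
  10: ids {4, 8} → COUNT(m.id)=2

Geneva | 1 ; Edinburgh | 5 ; Cairo | 0 ; Cairo | 2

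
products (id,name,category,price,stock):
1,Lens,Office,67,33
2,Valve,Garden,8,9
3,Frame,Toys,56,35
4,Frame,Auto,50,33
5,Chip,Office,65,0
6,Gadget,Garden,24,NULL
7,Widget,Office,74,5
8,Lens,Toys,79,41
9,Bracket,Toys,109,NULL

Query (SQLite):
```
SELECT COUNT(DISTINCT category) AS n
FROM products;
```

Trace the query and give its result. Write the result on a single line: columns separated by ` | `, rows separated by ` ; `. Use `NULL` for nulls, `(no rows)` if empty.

Count distinct non-NULL category values.

4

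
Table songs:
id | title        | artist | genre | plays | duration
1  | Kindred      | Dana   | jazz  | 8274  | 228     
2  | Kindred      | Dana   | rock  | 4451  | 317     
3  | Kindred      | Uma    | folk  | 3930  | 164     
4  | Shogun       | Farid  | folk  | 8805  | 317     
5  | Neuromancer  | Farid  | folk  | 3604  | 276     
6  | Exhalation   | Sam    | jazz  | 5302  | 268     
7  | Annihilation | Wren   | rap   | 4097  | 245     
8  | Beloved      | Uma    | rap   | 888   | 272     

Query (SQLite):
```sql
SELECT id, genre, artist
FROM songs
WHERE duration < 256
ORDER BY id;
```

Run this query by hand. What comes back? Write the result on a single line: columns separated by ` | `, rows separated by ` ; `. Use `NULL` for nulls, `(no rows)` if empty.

duration < 256: ids {1, 3, 7}

1 | jazz | Dana ; 3 | folk | Uma ; 7 | rap | Wren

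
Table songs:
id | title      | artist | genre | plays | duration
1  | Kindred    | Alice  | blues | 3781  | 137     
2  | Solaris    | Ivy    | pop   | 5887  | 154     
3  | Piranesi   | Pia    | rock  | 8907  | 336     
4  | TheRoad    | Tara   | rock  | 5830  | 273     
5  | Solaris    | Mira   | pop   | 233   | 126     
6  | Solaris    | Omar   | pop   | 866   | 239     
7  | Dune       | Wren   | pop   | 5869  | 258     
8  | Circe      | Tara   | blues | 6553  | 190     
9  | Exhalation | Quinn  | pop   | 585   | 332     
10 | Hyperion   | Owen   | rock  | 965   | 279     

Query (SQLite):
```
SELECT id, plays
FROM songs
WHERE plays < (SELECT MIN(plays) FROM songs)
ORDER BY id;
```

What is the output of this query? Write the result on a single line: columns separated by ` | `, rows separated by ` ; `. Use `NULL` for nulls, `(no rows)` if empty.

Scalar subquery: MIN(plays) over all songs rows = 233.
Keep rows where plays < that value.

(no rows)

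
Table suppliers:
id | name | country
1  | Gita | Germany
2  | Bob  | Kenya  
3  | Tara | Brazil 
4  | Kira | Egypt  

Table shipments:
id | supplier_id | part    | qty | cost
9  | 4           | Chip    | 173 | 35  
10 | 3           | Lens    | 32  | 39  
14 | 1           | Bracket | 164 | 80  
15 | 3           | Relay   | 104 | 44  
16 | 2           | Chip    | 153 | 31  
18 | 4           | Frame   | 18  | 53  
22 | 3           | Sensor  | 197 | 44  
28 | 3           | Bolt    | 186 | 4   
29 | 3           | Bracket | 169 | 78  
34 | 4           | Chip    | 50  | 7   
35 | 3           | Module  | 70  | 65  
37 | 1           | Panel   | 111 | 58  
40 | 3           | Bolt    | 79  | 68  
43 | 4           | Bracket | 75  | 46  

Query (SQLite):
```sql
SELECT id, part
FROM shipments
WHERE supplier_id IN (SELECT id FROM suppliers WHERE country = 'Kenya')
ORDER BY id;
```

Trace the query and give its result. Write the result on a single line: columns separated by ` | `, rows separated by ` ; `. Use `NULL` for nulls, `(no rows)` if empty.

16 | Chip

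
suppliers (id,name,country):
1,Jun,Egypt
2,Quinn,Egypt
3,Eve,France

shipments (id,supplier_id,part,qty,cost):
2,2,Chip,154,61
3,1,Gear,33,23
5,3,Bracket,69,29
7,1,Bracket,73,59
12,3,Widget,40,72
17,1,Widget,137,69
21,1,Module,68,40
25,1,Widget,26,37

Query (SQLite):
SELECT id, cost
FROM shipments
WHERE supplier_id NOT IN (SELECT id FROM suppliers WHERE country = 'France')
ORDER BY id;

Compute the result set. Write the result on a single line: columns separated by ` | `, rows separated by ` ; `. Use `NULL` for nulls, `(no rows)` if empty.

2 | 61 ; 3 | 23 ; 7 | 59 ; 17 | 69 ; 21 | 40 ; 25 | 37

Inner query: suppliers.id where country = 'France'.
Outer: keep shipments rows whose supplier_id is not in that set.
Inner query → {3}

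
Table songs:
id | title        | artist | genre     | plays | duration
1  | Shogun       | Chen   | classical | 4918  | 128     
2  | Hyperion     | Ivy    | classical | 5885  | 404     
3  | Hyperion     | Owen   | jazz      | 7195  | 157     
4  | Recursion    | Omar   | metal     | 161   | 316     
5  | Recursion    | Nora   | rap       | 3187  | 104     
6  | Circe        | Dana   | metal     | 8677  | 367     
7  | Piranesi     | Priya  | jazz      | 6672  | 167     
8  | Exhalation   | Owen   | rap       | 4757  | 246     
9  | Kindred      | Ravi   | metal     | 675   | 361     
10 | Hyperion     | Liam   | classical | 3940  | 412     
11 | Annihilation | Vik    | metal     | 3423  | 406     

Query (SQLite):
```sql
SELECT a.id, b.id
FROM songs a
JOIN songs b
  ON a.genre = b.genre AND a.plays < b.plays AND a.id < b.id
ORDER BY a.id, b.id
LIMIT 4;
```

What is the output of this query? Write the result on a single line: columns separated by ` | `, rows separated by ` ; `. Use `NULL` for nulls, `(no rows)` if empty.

Pairs (a,b) with same genre, a.plays < b.plays, a.id < b.id.
genre groups: classical:{1,2,10} jazz:{3,7} metal:{4,6,9,11} rap:{5,8}
Ordered by (a.id, b.id); first 4.

1 | 2 ; 4 | 6 ; 4 | 9 ; 4 | 11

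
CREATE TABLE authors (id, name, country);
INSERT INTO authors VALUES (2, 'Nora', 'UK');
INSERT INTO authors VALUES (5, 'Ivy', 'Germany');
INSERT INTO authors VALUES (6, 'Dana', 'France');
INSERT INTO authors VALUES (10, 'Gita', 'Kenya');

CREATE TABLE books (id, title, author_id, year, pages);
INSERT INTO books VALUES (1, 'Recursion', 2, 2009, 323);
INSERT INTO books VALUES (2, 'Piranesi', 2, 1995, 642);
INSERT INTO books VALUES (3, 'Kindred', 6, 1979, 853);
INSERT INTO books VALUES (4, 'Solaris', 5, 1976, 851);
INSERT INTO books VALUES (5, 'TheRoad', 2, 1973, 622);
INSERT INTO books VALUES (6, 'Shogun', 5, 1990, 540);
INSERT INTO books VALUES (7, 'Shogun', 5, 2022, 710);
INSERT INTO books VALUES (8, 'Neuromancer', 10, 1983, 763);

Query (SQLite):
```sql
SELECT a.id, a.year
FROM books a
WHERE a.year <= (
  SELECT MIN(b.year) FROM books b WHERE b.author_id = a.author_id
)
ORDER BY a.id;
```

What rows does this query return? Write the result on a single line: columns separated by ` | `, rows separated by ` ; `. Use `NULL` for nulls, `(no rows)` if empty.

3 | 1979 ; 4 | 1976 ; 5 | 1973 ; 8 | 1983

For each books row a, compute MIN(year) over rows sharing a.author_id.
Keep row a if a.year <= that per-group MIN.
  author_id=2: MIN(year) = 1973
  author_id=5: MIN(year) = 1976
  author_id=6: MIN(year) = 1979
  author_id=10: MIN(year) = 1983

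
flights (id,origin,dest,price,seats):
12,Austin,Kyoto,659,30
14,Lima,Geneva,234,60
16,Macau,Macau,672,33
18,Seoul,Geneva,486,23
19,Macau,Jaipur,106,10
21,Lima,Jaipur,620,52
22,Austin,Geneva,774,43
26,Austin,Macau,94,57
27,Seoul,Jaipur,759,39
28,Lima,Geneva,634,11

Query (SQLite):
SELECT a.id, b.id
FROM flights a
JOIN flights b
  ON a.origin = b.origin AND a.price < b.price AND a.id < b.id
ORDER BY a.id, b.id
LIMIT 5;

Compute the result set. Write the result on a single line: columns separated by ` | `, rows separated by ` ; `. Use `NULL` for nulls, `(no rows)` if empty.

Pairs (a,b) with same origin, a.price < b.price, a.id < b.id.
origin groups: Austin:{12,22,26} Lima:{14,21,28} Macau:{16,19} Seoul:{18,27}
Ordered by (a.id, b.id); first 5.

12 | 22 ; 14 | 21 ; 14 | 28 ; 18 | 27 ; 21 | 28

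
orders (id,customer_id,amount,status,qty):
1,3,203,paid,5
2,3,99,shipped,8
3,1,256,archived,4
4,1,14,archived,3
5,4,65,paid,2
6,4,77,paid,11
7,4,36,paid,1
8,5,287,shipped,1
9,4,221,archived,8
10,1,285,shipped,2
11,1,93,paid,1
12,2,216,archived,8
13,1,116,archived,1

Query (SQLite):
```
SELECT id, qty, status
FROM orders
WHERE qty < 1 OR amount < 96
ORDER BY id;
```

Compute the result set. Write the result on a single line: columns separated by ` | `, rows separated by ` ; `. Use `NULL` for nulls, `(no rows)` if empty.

4 | 3 | archived ; 5 | 2 | paid ; 6 | 11 | paid ; 7 | 1 | paid ; 11 | 1 | paid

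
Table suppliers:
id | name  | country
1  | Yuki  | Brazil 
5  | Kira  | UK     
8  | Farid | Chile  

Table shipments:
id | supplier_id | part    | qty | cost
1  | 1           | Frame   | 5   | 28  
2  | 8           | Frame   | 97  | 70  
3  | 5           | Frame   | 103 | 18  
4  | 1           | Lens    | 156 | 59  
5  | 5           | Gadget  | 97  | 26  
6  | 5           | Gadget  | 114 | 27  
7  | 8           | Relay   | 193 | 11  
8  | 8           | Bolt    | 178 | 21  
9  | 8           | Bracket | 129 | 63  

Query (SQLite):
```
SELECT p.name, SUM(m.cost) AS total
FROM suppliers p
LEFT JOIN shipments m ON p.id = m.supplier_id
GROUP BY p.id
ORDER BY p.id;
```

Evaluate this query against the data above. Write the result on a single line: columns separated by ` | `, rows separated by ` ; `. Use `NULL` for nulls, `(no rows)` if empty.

LEFT JOIN keeps every suppliers row; unmatched ones get NULL for shipments columns.
Group by suppliers.id and compute SUM(m.cost). SUM over an all-NULL group is NULL.
  1: ids {1, 4} → SUM(m.cost)=87
  5: ids {3, 5, 6} → SUM(m.cost)=71
  8: ids {2, 7, 8, 9} → SUM(m.cost)=165

Yuki | 87 ; Kira | 71 ; Farid | 165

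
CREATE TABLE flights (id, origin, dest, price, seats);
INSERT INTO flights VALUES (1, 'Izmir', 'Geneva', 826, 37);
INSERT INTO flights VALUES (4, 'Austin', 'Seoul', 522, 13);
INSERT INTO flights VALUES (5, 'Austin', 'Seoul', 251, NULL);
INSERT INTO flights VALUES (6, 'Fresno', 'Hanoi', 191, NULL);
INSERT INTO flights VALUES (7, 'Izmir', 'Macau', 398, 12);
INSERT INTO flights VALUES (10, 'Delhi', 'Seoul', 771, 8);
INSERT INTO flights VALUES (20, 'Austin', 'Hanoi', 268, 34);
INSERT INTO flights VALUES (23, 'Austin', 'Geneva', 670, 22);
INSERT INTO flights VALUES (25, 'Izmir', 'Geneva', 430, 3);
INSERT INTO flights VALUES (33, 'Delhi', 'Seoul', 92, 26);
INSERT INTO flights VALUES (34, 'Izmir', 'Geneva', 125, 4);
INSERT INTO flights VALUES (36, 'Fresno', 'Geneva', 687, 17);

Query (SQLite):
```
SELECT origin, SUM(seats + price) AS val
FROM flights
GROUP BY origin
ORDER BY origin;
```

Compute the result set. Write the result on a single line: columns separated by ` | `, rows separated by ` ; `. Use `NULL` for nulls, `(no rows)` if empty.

For each row compute seats + price.
Group by origin; take SUM of the expression per group.
  Austin: ids {4, 5, 20, 23} → SUM(seats + price)=1529
  Delhi: ids {10, 33} → SUM(seats + price)=897
  Fresno: ids {6, 36} → SUM(seats + price)=704
  Izmir: ids {1, 7, 25, 34} → SUM(seats + price)=1835

Austin | 1529 ; Delhi | 897 ; Fresno | 704 ; Izmir | 1835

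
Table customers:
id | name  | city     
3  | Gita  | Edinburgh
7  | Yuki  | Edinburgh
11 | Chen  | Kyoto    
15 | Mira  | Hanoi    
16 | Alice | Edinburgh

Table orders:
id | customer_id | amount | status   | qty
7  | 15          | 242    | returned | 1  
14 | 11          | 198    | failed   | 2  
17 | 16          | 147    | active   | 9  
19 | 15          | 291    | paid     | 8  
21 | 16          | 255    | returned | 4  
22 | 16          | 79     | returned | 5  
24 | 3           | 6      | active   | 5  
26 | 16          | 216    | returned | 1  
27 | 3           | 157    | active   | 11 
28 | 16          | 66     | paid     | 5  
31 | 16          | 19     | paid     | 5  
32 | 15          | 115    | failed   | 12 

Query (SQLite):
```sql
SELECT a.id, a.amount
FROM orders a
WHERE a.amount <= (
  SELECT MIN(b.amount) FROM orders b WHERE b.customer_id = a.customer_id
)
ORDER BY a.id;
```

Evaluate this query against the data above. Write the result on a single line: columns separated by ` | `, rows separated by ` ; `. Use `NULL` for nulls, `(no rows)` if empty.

For each orders row a, compute MIN(amount) over rows sharing a.customer_id.
Keep row a if a.amount <= that per-group MIN.
  customer_id=3: MIN(amount) = 6
  customer_id=11: MIN(amount) = 198
  customer_id=15: MIN(amount) = 115
  customer_id=16: MIN(amount) = 19

14 | 198 ; 24 | 6 ; 31 | 19 ; 32 | 115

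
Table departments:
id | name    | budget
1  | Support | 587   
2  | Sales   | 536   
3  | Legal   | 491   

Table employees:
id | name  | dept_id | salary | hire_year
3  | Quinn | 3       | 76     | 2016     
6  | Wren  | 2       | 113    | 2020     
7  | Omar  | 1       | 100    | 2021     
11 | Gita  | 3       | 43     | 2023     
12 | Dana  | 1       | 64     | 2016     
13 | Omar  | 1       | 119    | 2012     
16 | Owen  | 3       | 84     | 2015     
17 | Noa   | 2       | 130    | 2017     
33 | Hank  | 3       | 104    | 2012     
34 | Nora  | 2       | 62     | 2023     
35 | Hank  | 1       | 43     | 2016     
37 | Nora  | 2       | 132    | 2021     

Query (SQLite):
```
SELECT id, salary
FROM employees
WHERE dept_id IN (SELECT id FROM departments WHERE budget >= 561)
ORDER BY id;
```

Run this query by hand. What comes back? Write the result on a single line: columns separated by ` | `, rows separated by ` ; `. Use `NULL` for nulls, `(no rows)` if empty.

Inner query: departments.id where budget >= 561.
Outer: keep employees rows whose dept_id is in that set.
Inner query → {1}

7 | 100 ; 12 | 64 ; 13 | 119 ; 35 | 43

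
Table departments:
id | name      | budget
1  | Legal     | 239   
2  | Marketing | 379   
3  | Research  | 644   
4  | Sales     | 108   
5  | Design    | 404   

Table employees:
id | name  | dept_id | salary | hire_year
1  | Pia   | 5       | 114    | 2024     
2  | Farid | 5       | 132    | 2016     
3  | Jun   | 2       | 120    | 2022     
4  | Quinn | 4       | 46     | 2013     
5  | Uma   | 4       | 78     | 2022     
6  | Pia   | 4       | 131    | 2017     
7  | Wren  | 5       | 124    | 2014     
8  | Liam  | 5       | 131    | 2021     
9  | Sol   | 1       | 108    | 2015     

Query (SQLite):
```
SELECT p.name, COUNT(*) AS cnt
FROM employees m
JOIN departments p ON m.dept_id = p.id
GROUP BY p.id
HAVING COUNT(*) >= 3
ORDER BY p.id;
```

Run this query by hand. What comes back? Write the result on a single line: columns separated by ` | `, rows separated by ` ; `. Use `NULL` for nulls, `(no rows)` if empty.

Sales | 3 ; Design | 4

Join each employees row to its departments via dept_id.
Group joined rows by departments.id; compute COUNT(*) per group.
HAVING: keep groups with count ≥ 3.
  1: ids {9} → COUNT(*)=1
  2: ids {3} → COUNT(*)=1
  4: ids {4, 5, 6} → COUNT(*)=3
  5: ids {1, 2, 7, 8} → COUNT(*)=4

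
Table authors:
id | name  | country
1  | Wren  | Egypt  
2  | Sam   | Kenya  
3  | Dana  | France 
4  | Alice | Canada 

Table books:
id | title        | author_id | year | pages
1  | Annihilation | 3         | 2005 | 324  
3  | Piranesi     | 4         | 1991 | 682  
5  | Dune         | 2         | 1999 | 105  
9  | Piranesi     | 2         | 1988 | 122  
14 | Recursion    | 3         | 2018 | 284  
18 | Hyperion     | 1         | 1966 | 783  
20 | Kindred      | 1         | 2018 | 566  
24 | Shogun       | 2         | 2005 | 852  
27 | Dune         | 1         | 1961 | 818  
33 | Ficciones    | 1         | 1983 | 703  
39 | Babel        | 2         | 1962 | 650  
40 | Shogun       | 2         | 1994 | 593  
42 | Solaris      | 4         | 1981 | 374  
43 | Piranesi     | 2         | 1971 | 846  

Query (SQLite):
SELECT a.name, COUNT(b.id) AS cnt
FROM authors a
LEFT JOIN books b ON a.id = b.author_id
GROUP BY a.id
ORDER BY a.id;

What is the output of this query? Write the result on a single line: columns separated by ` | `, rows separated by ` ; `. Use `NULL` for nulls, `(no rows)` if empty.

Wren | 4 ; Sam | 6 ; Dana | 2 ; Alice | 2

LEFT JOIN keeps every authors row; unmatched ones get NULL for books columns.
Group by authors.id and compute COUNT(b.id). COUNT(col) of an all-NULL group is 0.
  1: ids {18, 20, 27, 33} → COUNT(b.id)=4
  2: ids {5, 9, 24, 39, 40, 43} → COUNT(b.id)=6
  3: ids {1, 14} → COUNT(b.id)=2
  4: ids {3, 42} → COUNT(b.id)=2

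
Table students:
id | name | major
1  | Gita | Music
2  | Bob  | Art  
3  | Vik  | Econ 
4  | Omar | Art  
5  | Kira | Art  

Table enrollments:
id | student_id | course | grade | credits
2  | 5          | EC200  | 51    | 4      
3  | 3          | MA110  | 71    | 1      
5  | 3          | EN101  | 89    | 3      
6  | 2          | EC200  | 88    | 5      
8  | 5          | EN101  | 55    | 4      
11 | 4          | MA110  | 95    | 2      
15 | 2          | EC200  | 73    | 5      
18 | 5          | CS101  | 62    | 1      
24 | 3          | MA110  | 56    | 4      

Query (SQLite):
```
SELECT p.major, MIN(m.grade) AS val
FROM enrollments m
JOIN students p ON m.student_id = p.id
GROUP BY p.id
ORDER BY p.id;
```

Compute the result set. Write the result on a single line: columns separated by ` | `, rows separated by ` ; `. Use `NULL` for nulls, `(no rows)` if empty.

Join each enrollments row to its students via student_id.
Group joined rows by students.id; compute MIN(m.grade) per group.
  2: ids {6, 15} → MIN(m.grade)=73
  3: ids {3, 5, 24} → MIN(m.grade)=56
  4: ids {11} → MIN(m.grade)=95
  5: ids {2, 8, 18} → MIN(m.grade)=51

Art | 73 ; Econ | 56 ; Art | 95 ; Art | 51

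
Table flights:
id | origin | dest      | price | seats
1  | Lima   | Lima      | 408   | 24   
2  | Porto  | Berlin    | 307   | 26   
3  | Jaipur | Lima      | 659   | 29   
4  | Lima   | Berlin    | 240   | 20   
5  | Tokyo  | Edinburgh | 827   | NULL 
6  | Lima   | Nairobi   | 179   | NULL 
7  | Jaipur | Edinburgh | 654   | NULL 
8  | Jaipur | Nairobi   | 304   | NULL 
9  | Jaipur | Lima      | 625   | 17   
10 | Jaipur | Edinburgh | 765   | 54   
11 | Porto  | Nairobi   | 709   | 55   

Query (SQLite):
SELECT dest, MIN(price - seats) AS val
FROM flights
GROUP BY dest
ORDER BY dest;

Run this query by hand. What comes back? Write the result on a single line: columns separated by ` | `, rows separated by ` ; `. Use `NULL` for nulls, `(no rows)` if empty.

Berlin | 220 ; Edinburgh | 711 ; Lima | 384 ; Nairobi | 654

For each row compute price - seats.
Group by dest; take MIN of the expression per group.
  Berlin: ids {2, 4} → MIN(price - seats)=220
  Edinburgh: ids {5, 7, 10} → MIN(price - seats)=711
  Lima: ids {1, 3, 9} → MIN(price - seats)=384
  Nairobi: ids {6, 8, 11} → MIN(price - seats)=654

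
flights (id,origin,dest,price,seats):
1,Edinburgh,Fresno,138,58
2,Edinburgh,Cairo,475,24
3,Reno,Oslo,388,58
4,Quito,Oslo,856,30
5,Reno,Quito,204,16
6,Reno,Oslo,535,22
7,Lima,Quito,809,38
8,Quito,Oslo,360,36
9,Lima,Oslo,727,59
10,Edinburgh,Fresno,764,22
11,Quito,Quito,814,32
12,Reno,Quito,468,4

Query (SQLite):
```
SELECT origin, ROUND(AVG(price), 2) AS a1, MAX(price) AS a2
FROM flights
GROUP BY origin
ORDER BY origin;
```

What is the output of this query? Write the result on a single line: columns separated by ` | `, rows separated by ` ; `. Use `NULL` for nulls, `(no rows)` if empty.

Edinburgh | 459 | 764 ; Lima | 768 | 809 ; Quito | 676.67 | 856 ; Reno | 398.75 | 535

Group flights by origin.
Per group compute: ROUND(AVG(price), 2), MAX(price).
  Edinburgh: ids {1, 2, 10} → ROUND(AVG(price), 2)=459, MAX(price)=764
  Lima: ids {7, 9} → ROUND(AVG(price), 2)=768, MAX(price)=809
  Quito: ids {4, 8, 11} → ROUND(AVG(price), 2)=676.67, MAX(price)=856
  Reno: ids {3, 5, 6, 12} → ROUND(AVG(price), 2)=398.75, MAX(price)=535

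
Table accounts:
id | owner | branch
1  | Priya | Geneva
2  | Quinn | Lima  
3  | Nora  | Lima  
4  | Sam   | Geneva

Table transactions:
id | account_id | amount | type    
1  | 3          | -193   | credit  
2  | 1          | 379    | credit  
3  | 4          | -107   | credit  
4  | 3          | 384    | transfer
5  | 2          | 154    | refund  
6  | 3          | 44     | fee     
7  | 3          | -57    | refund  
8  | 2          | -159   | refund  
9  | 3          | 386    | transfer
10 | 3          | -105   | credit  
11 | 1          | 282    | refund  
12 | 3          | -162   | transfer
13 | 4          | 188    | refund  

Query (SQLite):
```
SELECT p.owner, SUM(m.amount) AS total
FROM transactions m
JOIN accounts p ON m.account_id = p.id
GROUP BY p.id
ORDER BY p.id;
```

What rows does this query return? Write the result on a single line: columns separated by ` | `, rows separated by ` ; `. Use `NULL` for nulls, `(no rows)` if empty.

Priya | 661 ; Quinn | -5 ; Nora | 297 ; Sam | 81

Join each transactions row to its accounts via account_id.
Group joined rows by accounts.id; compute SUM(m.amount) per group.
  1: ids {2, 11} → SUM(m.amount)=661
  2: ids {5, 8} → SUM(m.amount)=-5
  3: ids {1, 4, 6, 7, 9, 10, 12} → SUM(m.amount)=297
  4: ids {3, 13} → SUM(m.amount)=81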